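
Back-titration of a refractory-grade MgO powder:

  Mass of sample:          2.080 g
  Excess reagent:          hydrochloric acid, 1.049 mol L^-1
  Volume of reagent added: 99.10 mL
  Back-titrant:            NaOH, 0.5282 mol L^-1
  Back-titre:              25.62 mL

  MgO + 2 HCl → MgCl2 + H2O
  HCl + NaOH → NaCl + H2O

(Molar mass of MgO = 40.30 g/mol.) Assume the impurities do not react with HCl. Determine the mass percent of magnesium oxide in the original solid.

n(HCl) added = 0.09910 × 1.049 = 0.1040 mol
n(NaOH) used in back-titration = 0.02562 × 0.5282 = 0.01353 mol
n(HCl) left over = 0.01353 mol (1:1 ratio)
n(HCl) consumed by analyte = 0.1040 − 0.01353 = 0.09042 mol
From the 1:2 ratio, n(MgO) = 1/2 × 0.09042 = 0.04521 mol
mass of MgO = 0.04521 × 40.30 = 1.822 g
% MgO = 1.822 / 2.080 × 100 = 87.60 %

87.60 %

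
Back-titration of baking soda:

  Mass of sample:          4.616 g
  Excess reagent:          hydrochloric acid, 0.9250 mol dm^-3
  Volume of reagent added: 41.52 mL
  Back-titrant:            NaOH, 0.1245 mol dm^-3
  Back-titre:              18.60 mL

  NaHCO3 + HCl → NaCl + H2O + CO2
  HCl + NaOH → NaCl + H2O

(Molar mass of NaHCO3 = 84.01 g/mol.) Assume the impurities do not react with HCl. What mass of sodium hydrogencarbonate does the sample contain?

3.032 g

n(HCl) added = 0.04152 × 0.9250 = 0.03841 mol
n(NaOH) used in back-titration = 0.01860 × 0.1245 = 2.316 × 10^-3 mol
n(HCl) left over = 2.316 × 10^-3 mol (1:1 ratio)
n(HCl) consumed by analyte = 0.03841 − 2.316 × 10^-3 = 0.03609 mol
n(NaHCO3) = 0.03609 mol (1:1 ratio)
mass of NaHCO3 = 0.03609 × 84.01 = 3.032 g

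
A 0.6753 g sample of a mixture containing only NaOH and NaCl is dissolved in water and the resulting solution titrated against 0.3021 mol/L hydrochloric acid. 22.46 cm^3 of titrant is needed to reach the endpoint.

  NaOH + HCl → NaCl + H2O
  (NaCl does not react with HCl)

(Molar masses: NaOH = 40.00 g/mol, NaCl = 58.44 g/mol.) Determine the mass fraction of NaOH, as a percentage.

40.19 %

n(HCl) = 0.02246 × 0.3021 = 6.785 × 10^-3 mol
Let x = n(NaOH), y = n(NaCl).
Titrant: 1x = 6.785 × 10^-3;  mass: 40.00x + 58.44y = 0.6753
Solving, x = 6.785 × 10^-3 mol, y = 6.911 × 10^-3 mol
mass of NaOH = 6.785 × 10^-3 × 40.00 = 0.2714 g
% NaOH = 0.2714 / 0.6753 × 100 = 40.19 %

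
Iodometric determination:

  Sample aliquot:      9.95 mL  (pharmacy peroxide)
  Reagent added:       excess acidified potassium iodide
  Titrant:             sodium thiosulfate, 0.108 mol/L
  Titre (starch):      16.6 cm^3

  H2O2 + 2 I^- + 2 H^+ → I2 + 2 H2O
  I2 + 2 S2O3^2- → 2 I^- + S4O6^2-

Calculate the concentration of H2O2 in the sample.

n(S2O3^2-) = 0.0166 × 0.108 = 1.79 × 10^-3 mol
n(I2) = n(S2O3^2-)/2 = 8.96 × 10^-4 mol
n(H2O2) in the aliquot = 8.96 × 10^-4 mol (1:1 ratio)
[H2O2] = 8.96 × 10^-4 / 0.00995 = 0.0901 mol/L

0.0901 mol/L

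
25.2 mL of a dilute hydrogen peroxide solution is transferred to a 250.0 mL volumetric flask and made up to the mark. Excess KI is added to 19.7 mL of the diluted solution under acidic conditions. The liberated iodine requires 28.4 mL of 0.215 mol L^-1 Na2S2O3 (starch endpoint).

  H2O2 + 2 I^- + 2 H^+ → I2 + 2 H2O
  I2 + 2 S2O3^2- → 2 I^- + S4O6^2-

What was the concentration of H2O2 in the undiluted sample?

n(S2O3^2-) = 0.0284 × 0.215 = 6.11 × 10^-3 mol
n(I2) = n(S2O3^2-)/2 = 3.05 × 10^-3 mol
n(H2O2) in the aliquot = 3.05 × 10^-3 mol (1:1 ratio)
[H2O2]_dilute = 3.05 × 10^-3 / 0.0197 = 0.155 mol/L
[H2O2]_original = 0.155 × 250.0/25.2 = 1.54 mol/L

1.54 mol/L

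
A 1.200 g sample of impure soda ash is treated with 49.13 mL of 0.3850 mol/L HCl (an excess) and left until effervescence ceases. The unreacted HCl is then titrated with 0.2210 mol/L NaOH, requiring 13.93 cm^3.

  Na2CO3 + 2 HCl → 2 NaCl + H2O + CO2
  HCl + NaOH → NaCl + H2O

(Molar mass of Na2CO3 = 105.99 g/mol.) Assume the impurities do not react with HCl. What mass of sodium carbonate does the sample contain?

n(HCl) added = 0.04913 × 0.3850 = 0.01892 mol
n(NaOH) used in back-titration = 0.01393 × 0.2210 = 3.079 × 10^-3 mol
n(HCl) left over = 3.079 × 10^-3 mol (1:1 ratio)
n(HCl) consumed by analyte = 0.01892 − 3.079 × 10^-3 = 0.01584 mol
From the 1:2 ratio, n(Na2CO3) = 1/2 × 0.01584 = 7.918 × 10^-3 mol
mass of Na2CO3 = 7.918 × 10^-3 × 105.99 = 0.8393 g

0.8393 g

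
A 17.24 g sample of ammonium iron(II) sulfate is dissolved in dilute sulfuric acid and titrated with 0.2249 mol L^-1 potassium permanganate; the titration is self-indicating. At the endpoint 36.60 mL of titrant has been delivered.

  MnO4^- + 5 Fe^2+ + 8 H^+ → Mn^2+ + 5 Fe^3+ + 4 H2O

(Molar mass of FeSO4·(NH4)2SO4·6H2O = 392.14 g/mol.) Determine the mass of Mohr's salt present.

16.14 g

n(KMnO4) = 0.03660 L × 0.2249 mol/L = 8.231 × 10^-3 mol
From the 5:1 ratio, n(FeSO4·(NH4)2SO4·6H2O) = 5/1 × 8.231 × 10^-3 = 0.04116 mol
mass of FeSO4·(NH4)2SO4·6H2O = 0.04116 × 392.14 g/mol = 16.14 g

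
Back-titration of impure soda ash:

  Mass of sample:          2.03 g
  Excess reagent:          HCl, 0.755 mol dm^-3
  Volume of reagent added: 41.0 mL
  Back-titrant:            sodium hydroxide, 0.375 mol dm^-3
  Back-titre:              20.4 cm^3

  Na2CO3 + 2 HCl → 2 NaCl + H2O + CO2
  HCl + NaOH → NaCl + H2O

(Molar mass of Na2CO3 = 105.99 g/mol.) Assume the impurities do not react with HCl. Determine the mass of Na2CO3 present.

n(HCl) added = 0.0410 × 0.755 = 0.0310 mol
n(NaOH) used in back-titration = 0.0204 × 0.375 = 7.65 × 10^-3 mol
n(HCl) left over = 7.65 × 10^-3 mol (1:1 ratio)
n(HCl) consumed by analyte = 0.0310 − 7.65 × 10^-3 = 0.0233 mol
From the 1:2 ratio, n(Na2CO3) = 1/2 × 0.0233 = 0.0117 mol
mass of Na2CO3 = 0.0117 × 105.99 = 1.24 g

1.24 g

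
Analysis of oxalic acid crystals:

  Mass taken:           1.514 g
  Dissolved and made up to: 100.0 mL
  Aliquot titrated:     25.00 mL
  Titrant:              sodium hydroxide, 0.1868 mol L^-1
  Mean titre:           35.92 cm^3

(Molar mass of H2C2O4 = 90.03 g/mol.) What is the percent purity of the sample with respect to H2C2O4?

79.80 %

H2C2O4 + 2 NaOH → Na2C2O4 + 2 H2O
n(NaOH) per titration = 0.03592 × 0.1868 = 6.710 × 10^-3 mol
From the 1:2 ratio, n(H2C2O4) in each aliquot = 1/2 × 6.710 × 10^-3 = 3.355 × 10^-3 mol
n(H2C2O4) in the whole flask = 3.355 × 10^-3 × 100.0/25.00 = 0.01342 mol
mass of H2C2O4 = 0.01342 × 90.03 = 1.208 g
% H2C2O4 = 1.208 / 1.514 × 100 = 79.80 %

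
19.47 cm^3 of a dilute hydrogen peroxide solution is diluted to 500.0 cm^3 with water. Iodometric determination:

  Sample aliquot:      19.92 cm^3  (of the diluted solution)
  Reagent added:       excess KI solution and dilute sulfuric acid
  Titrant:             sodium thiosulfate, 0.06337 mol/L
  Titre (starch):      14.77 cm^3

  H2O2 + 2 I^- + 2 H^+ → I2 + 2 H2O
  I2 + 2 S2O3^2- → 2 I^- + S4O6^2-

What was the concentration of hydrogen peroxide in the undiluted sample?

0.6033 mol/L

n(S2O3^2-) = 0.01477 × 0.06337 = 9.360 × 10^-4 mol
n(I2) = n(S2O3^2-)/2 = 4.680 × 10^-4 mol
n(H2O2) in the aliquot = 4.680 × 10^-4 mol (1:1 ratio)
[H2O2]_dilute = 4.680 × 10^-4 / 0.01992 = 0.02349 mol/L
[H2O2]_original = 0.02349 × 500.0/19.47 = 0.6033 mol/L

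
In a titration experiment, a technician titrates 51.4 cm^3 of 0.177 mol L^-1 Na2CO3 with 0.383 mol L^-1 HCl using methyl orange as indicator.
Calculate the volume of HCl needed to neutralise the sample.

Na2CO3 + 2 HCl → 2 NaCl + H2O + CO2
n(Na2CO3) = 0.0514 L × 0.177 mol/L = 9.10 × 10^-3 mol
From the 2:1 stoichiometry, n(HCl) = 2/1 × 9.10 × 10^-3 = 0.0182 mol
V(HCl) = 0.0182 mol / 0.383 mol/L = 0.0475 L = 47.5 mL

47.5 mL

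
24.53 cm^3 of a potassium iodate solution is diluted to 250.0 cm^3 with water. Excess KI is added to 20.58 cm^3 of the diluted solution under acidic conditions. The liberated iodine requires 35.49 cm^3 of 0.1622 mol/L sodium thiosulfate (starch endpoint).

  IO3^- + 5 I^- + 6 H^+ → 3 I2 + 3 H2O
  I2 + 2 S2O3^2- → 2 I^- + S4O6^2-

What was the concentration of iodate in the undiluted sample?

n(S2O3^2-) = 0.03549 × 0.1622 = 5.756 × 10^-3 mol
n(I2) = n(S2O3^2-)/2 = 2.878 × 10^-3 mol
From the 1:3 ratio, n(IO3^-) in the aliquot = 1/3 × 2.878 × 10^-3 = 9.594 × 10^-4 mol
[IO3^-]_dilute = 9.594 × 10^-4 / 0.02058 = 0.04662 mol/L
[IO3^-]_original = 0.04662 × 250.0/24.53 = 0.4751 mol/L

0.4751 mol/L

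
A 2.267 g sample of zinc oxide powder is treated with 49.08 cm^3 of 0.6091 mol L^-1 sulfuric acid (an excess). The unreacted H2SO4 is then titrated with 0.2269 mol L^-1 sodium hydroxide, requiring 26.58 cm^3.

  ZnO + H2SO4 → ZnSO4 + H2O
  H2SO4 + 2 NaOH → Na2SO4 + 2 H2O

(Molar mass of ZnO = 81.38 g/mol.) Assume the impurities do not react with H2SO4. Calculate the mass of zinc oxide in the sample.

2.187 g

n(H2SO4) added = 0.04908 × 0.6091 = 0.02989 mol
n(NaOH) used in back-titration = 0.02658 × 0.2269 = 6.031 × 10^-3 mol
From the 1:2 ratio, n(H2SO4) left over = 1/2 × 6.031 × 10^-3 = 3.016 × 10^-3 mol
n(H2SO4) consumed by analyte = 0.02989 − 3.016 × 10^-3 = 0.02688 mol
n(ZnO) = 0.02688 mol (1:1 ratio)
mass of ZnO = 0.02688 × 81.38 = 2.187 g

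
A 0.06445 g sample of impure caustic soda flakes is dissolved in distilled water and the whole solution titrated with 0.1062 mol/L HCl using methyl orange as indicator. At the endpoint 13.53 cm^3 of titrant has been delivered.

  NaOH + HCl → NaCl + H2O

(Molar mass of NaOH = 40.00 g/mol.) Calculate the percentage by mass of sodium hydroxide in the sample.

89.18 %

n(HCl) = 0.01353 L × 0.1062 mol/L = 1.437 × 10^-3 mol
n(NaOH) = 1.437 × 10^-3 mol (1:1 ratio)
mass of NaOH = 1.437 × 10^-3 × 40.00 g/mol = 0.05748 g
% NaOH = 0.05748 / 0.06445 × 100 = 89.18 %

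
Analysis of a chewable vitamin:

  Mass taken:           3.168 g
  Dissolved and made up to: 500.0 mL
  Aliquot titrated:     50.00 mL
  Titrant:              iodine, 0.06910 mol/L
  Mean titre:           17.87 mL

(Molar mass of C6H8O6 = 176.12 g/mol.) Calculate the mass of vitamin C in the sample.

C6H8O6 + I2 → C6H6O6 + 2 HI
n(I2) per titration = 0.01787 × 0.06910 = 1.235 × 10^-3 mol
n(C6H8O6) in each aliquot = 1.235 × 10^-3 mol (1:1 ratio)
n(C6H8O6) in the whole flask = 1.235 × 10^-3 × 500.0/50.00 = 0.01235 mol
mass of C6H8O6 = 0.01235 × 176.12 = 2.175 g

2.175 g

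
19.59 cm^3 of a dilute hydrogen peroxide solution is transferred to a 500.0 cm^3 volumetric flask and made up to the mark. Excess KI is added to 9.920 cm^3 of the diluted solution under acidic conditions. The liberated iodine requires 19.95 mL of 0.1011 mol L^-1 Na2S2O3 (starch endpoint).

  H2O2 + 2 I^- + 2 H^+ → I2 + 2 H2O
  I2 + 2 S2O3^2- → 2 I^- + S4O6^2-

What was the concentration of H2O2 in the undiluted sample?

n(S2O3^2-) = 0.01995 × 0.1011 = 2.017 × 10^-3 mol
n(I2) = n(S2O3^2-)/2 = 1.008 × 10^-3 mol
n(H2O2) in the aliquot = 1.008 × 10^-3 mol (1:1 ratio)
[H2O2]_dilute = 1.008 × 10^-3 / 0.009920 = 0.1017 mol/L
[H2O2]_original = 0.1017 × 500.0/19.59 = 2.595 mol/L

2.595 mol/L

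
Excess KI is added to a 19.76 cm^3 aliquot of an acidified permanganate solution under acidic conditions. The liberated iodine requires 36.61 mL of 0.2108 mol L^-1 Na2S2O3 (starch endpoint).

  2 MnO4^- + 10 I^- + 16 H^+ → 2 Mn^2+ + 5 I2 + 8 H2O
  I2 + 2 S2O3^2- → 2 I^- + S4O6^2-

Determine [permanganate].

n(S2O3^2-) = 0.03661 × 0.2108 = 7.717 × 10^-3 mol
n(I2) = n(S2O3^2-)/2 = 3.859 × 10^-3 mol
From the 2:5 ratio, n(MnO4^-) in the aliquot = 2/5 × 3.859 × 10^-3 = 1.543 × 10^-3 mol
[MnO4^-] = 1.543 × 10^-3 / 0.01976 = 0.07811 mol/L

0.07811 mol/L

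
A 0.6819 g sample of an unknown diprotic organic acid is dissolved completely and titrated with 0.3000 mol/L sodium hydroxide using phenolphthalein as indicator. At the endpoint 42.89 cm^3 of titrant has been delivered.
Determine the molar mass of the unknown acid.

n(NaOH) = 0.04289 L × 0.3000 mol/L = 0.01287 mol
From the 1:2 ratio, n(H2A) = 1/2 × 0.01287 = 6.433 × 10^-3 mol
M = m / n = 0.6819 g / 6.433 × 10^-3 mol = 106.0 g/mol

106.0 g/mol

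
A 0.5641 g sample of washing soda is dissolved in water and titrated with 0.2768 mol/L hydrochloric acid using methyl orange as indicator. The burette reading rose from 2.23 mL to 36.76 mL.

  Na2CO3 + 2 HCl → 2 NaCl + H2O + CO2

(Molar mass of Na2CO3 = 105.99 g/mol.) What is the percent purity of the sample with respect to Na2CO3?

89.79 %

n(HCl) = 0.03453 L × 0.2768 mol/L = 9.558 × 10^-3 mol
From the 1:2 ratio, n(Na2CO3) = 1/2 × 9.558 × 10^-3 = 4.779 × 10^-3 mol
mass of Na2CO3 = 4.779 × 10^-3 × 105.99 g/mol = 0.5065 g
% Na2CO3 = 0.5065 / 0.5641 × 100 = 89.79 %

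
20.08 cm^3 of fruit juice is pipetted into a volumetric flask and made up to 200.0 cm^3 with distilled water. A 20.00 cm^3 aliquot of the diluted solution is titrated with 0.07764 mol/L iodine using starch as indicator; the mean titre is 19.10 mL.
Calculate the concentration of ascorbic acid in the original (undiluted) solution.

C6H8O6 + I2 → C6H6O6 + 2 HI
n(I2) = 0.01910 × 0.07764 = 1.483 × 10^-3 mol
n(C6H8O6) in the aliquot = 1.483 × 10^-3 mol (1:1 ratio)
[C6H8O6]_dilute = 1.483 × 10^-3 / 0.02000 = 0.07415 mol/L
Dilution factor = 200.0 / 20.08 = 9.960
[C6H8O6]_stock = 0.07415 × 9.960 = 0.7385 mol/L

0.7385 mol/L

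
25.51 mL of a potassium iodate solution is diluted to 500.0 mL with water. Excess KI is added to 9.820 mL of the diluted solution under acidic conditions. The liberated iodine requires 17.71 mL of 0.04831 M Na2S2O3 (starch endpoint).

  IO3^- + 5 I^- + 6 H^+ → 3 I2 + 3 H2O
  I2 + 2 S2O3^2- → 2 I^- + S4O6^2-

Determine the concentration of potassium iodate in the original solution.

n(S2O3^2-) = 0.01771 × 0.04831 = 8.556 × 10^-4 mol
n(I2) = n(S2O3^2-)/2 = 4.278 × 10^-4 mol
From the 1:3 ratio, n(IO3^-) in the aliquot = 1/3 × 4.278 × 10^-4 = 1.426 × 10^-4 mol
[IO3^-]_dilute = 1.426 × 10^-4 / 0.009820 = 0.01452 mol/L
[IO3^-]_original = 0.01452 × 500.0/25.51 = 0.2846 mol/L

0.2846 M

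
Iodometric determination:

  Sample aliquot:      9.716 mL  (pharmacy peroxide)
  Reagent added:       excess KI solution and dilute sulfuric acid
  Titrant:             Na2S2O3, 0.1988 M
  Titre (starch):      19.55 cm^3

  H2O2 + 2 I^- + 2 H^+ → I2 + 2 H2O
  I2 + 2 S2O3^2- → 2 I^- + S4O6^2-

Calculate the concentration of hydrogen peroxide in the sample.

n(S2O3^2-) = 0.01955 × 0.1988 = 3.887 × 10^-3 mol
n(I2) = n(S2O3^2-)/2 = 1.943 × 10^-3 mol
n(H2O2) in the aliquot = 1.943 × 10^-3 mol (1:1 ratio)
[H2O2] = 1.943 × 10^-3 / 0.009716 = 0.2000 mol/L

0.2000 M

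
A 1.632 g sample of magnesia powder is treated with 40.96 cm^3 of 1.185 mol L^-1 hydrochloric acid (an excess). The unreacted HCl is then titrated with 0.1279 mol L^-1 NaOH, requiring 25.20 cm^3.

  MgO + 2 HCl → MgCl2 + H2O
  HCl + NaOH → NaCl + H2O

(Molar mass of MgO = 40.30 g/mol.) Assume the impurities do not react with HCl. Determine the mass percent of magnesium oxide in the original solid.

55.95 %

n(HCl) added = 0.04096 × 1.185 = 0.04854 mol
n(NaOH) used in back-titration = 0.02520 × 0.1279 = 3.223 × 10^-3 mol
n(HCl) left over = 3.223 × 10^-3 mol (1:1 ratio)
n(HCl) consumed by analyte = 0.04854 − 3.223 × 10^-3 = 0.04531 mol
From the 1:2 ratio, n(MgO) = 1/2 × 0.04531 = 0.02266 mol
mass of MgO = 0.02266 × 40.30 = 0.9131 g
% MgO = 0.9131 / 1.632 × 100 = 55.95 %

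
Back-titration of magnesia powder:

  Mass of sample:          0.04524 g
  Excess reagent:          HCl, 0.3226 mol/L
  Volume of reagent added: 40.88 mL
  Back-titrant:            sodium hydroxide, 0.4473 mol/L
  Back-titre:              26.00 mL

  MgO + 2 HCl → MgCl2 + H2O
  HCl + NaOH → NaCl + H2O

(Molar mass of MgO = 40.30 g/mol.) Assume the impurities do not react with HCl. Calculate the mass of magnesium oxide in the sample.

0.03140 g

n(HCl) added = 0.04088 × 0.3226 = 0.01319 mol
n(NaOH) used in back-titration = 0.02600 × 0.4473 = 0.01163 mol
n(HCl) left over = 0.01163 mol (1:1 ratio)
n(HCl) consumed by analyte = 0.01319 − 0.01163 = 1.558 × 10^-3 mol
From the 1:2 ratio, n(MgO) = 1/2 × 1.558 × 10^-3 = 7.790 × 10^-4 mol
mass of MgO = 7.790 × 10^-4 × 40.30 = 0.03140 g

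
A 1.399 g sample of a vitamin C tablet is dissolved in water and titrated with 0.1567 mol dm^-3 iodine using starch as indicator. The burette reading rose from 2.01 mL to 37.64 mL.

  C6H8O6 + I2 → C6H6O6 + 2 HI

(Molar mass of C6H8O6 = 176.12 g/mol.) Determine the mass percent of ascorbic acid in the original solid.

n(I2) = 0.03563 L × 0.1567 mol/L = 5.583 × 10^-3 mol
n(C6H8O6) = 5.583 × 10^-3 mol (1:1 ratio)
mass of C6H8O6 = 5.583 × 10^-3 × 176.12 g/mol = 0.9833 g
% C6H8O6 = 0.9833 / 1.399 × 100 = 70.29 %

70.29 %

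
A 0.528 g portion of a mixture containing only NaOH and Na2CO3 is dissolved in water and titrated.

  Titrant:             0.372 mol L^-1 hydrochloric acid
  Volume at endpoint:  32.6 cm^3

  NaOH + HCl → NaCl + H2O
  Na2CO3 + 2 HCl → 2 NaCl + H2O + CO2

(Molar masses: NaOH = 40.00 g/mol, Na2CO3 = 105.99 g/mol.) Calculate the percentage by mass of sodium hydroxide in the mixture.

66.9 %

n(HCl) = 0.0326 × 0.372 = 0.0121 mol
Let x = n(NaOH), y = n(Na2CO3).
Titrant: 1x + 2y = 0.0121;  mass: 40.00x + 105.99y = 0.528
Solving, x = 8.83 × 10^-3 mol, y = 1.65 × 10^-3 mol
mass of NaOH = 8.83 × 10^-3 × 40.00 = 0.353 g
% NaOH = 0.353 / 0.528 × 100 = 66.9 %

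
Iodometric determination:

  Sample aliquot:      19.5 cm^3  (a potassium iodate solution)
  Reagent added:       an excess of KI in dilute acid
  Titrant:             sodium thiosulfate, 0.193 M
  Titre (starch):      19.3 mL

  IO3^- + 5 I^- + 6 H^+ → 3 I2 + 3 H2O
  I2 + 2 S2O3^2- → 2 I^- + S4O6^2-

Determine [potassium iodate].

n(S2O3^2-) = 0.0193 × 0.193 = 3.72 × 10^-3 mol
n(I2) = n(S2O3^2-)/2 = 1.86 × 10^-3 mol
From the 1:3 ratio, n(IO3^-) in the aliquot = 1/3 × 1.86 × 10^-3 = 6.21 × 10^-4 mol
[IO3^-] = 6.21 × 10^-4 / 0.0195 = 0.0318 mol/L

0.0318 M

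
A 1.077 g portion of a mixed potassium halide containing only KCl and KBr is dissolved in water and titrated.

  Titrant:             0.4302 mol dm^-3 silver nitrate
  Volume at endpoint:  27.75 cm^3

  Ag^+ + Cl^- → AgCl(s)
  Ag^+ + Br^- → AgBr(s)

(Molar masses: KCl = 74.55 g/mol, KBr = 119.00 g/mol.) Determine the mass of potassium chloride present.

0.5763 g

n(AgNO3) = 0.02775 × 0.4302 = 0.01194 mol
Let x = n(KCl), y = n(KBr).
Titrant: 1x + 1y = 0.01194;  mass: 74.55x + 119.00y = 1.077
Solving, x = 7.731 × 10^-3 mol, y = 4.207 × 10^-3 mol
mass of KCl = 7.731 × 10^-3 × 74.55 = 0.5763 g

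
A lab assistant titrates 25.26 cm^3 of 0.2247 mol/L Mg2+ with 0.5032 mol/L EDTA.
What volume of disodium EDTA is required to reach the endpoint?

11.28 mL

Mg^2+ + EDTA^4- → [Mg(EDTA)]^2-
n(Mg2+) = 0.02526 L × 0.2247 mol/L = 5.676 × 10^-3 mol
n(EDTA) = 5.676 × 10^-3 mol (1:1 stoichiometry)
V(EDTA) = 5.676 × 10^-3 mol / 0.5032 mol/L = 0.01128 L = 11.28 mL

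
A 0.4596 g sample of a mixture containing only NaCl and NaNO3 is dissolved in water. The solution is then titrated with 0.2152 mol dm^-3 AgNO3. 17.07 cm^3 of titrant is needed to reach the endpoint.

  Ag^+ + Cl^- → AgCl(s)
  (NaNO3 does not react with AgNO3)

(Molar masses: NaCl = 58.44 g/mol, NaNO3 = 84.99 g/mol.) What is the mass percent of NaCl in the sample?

n(AgNO3) = 0.01707 × 0.2152 = 3.673 × 10^-3 mol
Let x = n(NaCl), y = n(NaNO3).
Titrant: 1x = 3.673 × 10^-3;  mass: 58.44x + 84.99y = 0.4596
Solving, x = 3.673 × 10^-3 mol, y = 2.882 × 10^-3 mol
mass of NaCl = 3.673 × 10^-3 × 58.44 = 0.2147 g
% NaCl = 0.2147 / 0.4596 × 100 = 46.71 %

46.71 %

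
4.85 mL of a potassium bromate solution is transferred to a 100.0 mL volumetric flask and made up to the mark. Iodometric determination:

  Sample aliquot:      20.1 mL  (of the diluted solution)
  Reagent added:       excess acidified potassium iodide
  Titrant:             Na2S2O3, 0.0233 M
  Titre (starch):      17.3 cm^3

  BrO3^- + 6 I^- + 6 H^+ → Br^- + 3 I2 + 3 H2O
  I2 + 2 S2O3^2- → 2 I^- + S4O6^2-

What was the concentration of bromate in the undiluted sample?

n(S2O3^2-) = 0.0173 × 0.0233 = 4.03 × 10^-4 mol
n(I2) = n(S2O3^2-)/2 = 2.02 × 10^-4 mol
From the 1:3 ratio, n(BrO3^-) in the aliquot = 1/3 × 2.02 × 10^-4 = 6.72 × 10^-5 mol
[BrO3^-]_dilute = 6.72 × 10^-5 / 0.0201 = 0.00334 mol/L
[BrO3^-]_original = 0.00334 × 100.0/4.85 = 0.0689 mol/L

0.0689 M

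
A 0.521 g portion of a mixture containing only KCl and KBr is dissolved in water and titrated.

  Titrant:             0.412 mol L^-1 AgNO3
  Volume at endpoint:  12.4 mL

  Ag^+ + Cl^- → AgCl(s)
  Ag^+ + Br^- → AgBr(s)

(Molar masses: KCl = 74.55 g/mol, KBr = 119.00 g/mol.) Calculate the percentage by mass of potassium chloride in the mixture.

28.0 %

n(AgNO3) = 0.0124 × 0.412 = 5.11 × 10^-3 mol
Let x = n(KCl), y = n(KBr).
Titrant: 1x + 1y = 5.11 × 10^-3;  mass: 74.55x + 119.00y = 0.521
Solving, x = 1.96 × 10^-3 mol, y = 3.15 × 10^-3 mol
mass of KCl = 1.96 × 10^-3 × 74.55 = 0.146 g
% KCl = 0.146 / 0.521 × 100 = 28.0 %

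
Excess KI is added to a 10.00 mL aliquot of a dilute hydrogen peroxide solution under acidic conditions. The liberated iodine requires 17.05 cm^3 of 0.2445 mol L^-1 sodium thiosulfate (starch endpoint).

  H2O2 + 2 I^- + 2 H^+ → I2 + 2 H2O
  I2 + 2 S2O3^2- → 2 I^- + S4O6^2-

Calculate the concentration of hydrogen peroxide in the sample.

0.2084 mol/L

n(S2O3^2-) = 0.01705 × 0.2445 = 4.169 × 10^-3 mol
n(I2) = n(S2O3^2-)/2 = 2.084 × 10^-3 mol
n(H2O2) in the aliquot = 2.084 × 10^-3 mol (1:1 ratio)
[H2O2] = 2.084 × 10^-3 / 0.01000 = 0.2084 mol/L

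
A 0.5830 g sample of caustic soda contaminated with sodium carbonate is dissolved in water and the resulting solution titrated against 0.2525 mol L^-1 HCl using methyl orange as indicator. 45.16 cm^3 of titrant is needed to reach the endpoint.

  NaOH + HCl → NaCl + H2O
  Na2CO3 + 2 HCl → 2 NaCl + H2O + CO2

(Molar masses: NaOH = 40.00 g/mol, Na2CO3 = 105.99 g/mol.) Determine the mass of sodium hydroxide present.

0.06555 g

n(HCl) = 0.04516 × 0.2525 = 0.01140 mol
Let x = n(NaOH), y = n(Na2CO3).
Titrant: 1x + 2y = 0.01140;  mass: 40.00x + 105.99y = 0.5830
Solving, x = 1.639 × 10^-3 mol, y = 4.882 × 10^-3 mol
mass of NaOH = 1.639 × 10^-3 × 40.00 = 0.06555 g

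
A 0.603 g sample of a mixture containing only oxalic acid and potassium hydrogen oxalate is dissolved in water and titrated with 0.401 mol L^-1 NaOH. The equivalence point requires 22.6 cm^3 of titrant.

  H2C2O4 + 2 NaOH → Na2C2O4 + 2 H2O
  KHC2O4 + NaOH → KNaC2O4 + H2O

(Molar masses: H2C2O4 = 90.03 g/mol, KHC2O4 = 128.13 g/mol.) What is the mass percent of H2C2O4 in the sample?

n(NaOH) = 0.0226 × 0.401 = 9.06 × 10^-3 mol
Let x = n(H2C2O4), y = n(KHC2O4).
Titrant: 2x + 1y = 9.06 × 10^-3;  mass: 90.03x + 128.13y = 0.603
Solving, x = 3.36 × 10^-3 mol, y = 2.35 × 10^-3 mol
mass of H2C2O4 = 3.36 × 10^-3 × 90.03 = 0.302 g
% H2C2O4 = 0.302 / 0.603 × 100 = 50.1 %

50.1 %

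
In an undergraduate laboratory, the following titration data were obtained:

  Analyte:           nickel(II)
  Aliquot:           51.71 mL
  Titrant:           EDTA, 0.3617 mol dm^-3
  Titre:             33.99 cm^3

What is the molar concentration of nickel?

0.2378 mol/L

Ni^2+ + EDTA^4- → [Ni(EDTA)]^2-
n(EDTA) = 0.03399 L × 0.3617 mol/L = 0.01229 mol
n(Ni2+) = 0.01229 mol (1:1 mole ratio)
[Ni2+] = 0.01229 mol / 0.05171 L = 0.2378 mol/L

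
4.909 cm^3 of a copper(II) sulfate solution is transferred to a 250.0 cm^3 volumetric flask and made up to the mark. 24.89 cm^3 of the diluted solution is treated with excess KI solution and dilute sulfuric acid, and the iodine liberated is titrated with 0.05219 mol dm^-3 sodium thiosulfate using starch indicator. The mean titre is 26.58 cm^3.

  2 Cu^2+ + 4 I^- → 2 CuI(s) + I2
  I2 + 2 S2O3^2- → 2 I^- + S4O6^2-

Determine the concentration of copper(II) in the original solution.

n(S2O3^2-) = 0.02658 × 0.05219 = 1.387 × 10^-3 mol
n(I2) = n(S2O3^2-)/2 = 6.936 × 10^-4 mol
From the 2:1 ratio, n(Cu2+) in the aliquot = 2/1 × 6.936 × 10^-4 = 1.387 × 10^-3 mol
[Cu2+]_dilute = 1.387 × 10^-3 / 0.02489 = 0.05573 mol/L
[Cu2+]_original = 0.05573 × 250.0/4.909 = 2.838 mol/L

2.838 mol/L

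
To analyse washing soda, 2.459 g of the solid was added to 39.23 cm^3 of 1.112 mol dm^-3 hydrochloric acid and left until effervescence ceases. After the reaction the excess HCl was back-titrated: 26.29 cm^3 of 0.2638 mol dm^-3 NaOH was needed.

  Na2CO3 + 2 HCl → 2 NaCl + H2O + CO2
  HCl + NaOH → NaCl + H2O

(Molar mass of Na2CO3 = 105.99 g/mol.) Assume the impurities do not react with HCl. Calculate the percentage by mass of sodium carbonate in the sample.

79.07 %

n(HCl) added = 0.03923 × 1.112 = 0.04362 mol
n(NaOH) used in back-titration = 0.02629 × 0.2638 = 6.935 × 10^-3 mol
n(HCl) left over = 6.935 × 10^-3 mol (1:1 ratio)
n(HCl) consumed by analyte = 0.04362 − 6.935 × 10^-3 = 0.03669 mol
From the 1:2 ratio, n(Na2CO3) = 1/2 × 0.03669 = 0.01834 mol
mass of Na2CO3 = 0.01834 × 105.99 = 1.944 g
% Na2CO3 = 1.944 / 2.459 × 100 = 79.07 %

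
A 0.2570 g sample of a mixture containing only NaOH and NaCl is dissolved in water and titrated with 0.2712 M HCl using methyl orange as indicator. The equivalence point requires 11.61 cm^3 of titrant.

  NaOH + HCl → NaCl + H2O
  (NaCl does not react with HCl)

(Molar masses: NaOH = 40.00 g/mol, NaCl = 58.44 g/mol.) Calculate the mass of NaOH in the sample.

0.1259 g

n(HCl) = 0.01161 × 0.2712 = 3.149 × 10^-3 mol
Let x = n(NaOH), y = n(NaCl).
Titrant: 1x = 3.149 × 10^-3;  mass: 40.00x + 58.44y = 0.2570
Solving, x = 3.149 × 10^-3 mol, y = 2.243 × 10^-3 mol
mass of NaOH = 3.149 × 10^-3 × 40.00 = 0.1259 g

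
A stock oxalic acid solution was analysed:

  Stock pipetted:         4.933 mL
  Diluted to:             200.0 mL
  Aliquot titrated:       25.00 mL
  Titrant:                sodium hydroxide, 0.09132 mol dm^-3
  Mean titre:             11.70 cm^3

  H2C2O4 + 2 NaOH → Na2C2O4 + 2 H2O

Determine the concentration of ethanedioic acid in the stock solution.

n(NaOH) = 0.01170 × 0.09132 = 1.068 × 10^-3 mol
From the 1:2 ratio, n(H2C2O4) in the aliquot = 1/2 × 1.068 × 10^-3 = 5.342 × 10^-4 mol
[H2C2O4]_dilute = 5.342 × 10^-4 / 0.02500 = 0.02137 mol/L
Dilution factor = 200.0 / 4.933 = 40.54
[H2C2O4]_stock = 0.02137 × 40.54 = 0.8664 mol/L

0.8664 mol/L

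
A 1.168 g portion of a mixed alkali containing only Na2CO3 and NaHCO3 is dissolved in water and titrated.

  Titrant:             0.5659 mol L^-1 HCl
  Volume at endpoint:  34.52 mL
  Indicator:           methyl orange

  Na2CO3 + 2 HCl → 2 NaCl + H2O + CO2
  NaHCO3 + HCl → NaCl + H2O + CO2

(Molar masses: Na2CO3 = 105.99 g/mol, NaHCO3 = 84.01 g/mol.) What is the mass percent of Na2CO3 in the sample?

69.21 %

n(HCl) = 0.03452 × 0.5659 = 0.01953 mol
Let x = n(Na2CO3), y = n(NaHCO3).
Titrant: 2x + 1y = 0.01953;  mass: 105.99x + 84.01y = 1.168
Solving, x = 7.627 × 10^-3 mol, y = 4.280 × 10^-3 mol
mass of Na2CO3 = 7.627 × 10^-3 × 105.99 = 0.8084 g
% Na2CO3 = 0.8084 / 1.168 × 100 = 69.21 %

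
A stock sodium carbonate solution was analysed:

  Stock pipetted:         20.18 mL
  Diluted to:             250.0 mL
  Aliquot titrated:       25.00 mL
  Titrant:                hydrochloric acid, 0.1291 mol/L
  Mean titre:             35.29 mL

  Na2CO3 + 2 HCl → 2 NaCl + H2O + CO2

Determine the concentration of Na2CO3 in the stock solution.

n(HCl) = 0.03529 × 0.1291 = 4.556 × 10^-3 mol
From the 1:2 ratio, n(Na2CO3) in the aliquot = 1/2 × 4.556 × 10^-3 = 2.278 × 10^-3 mol
[Na2CO3]_dilute = 2.278 × 10^-3 / 0.02500 = 0.09112 mol/L
Dilution factor = 250.0 / 20.18 = 12.39
[Na2CO3]_stock = 0.09112 × 12.39 = 1.129 mol/L

1.129 mol/L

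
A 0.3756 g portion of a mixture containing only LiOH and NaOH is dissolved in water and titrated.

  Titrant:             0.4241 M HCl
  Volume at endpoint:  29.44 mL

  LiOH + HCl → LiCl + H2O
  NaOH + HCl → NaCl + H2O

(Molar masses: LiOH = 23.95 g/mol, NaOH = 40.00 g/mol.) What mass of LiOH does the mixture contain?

0.1848 g

n(HCl) = 0.02944 × 0.4241 = 0.01249 mol
Let x = n(LiOH), y = n(NaOH).
Titrant: 1x + 1y = 0.01249;  mass: 23.95x + 40.00y = 0.3756
Solving, x = 7.715 × 10^-3 mol, y = 4.771 × 10^-3 mol
mass of LiOH = 7.715 × 10^-3 × 23.95 = 0.1848 g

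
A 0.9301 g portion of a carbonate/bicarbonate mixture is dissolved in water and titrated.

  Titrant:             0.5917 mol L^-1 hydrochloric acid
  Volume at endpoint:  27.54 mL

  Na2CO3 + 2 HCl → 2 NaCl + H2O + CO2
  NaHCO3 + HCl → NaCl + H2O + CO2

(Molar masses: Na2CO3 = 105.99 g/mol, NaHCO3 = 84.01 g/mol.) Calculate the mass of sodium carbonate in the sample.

0.7499 g

n(HCl) = 0.02754 × 0.5917 = 0.01630 mol
Let x = n(Na2CO3), y = n(NaHCO3).
Titrant: 2x + 1y = 0.01630;  mass: 105.99x + 84.01y = 0.9301
Solving, x = 7.075 × 10^-3 mol, y = 2.145 × 10^-3 mol
mass of Na2CO3 = 7.075 × 10^-3 × 105.99 = 0.7499 g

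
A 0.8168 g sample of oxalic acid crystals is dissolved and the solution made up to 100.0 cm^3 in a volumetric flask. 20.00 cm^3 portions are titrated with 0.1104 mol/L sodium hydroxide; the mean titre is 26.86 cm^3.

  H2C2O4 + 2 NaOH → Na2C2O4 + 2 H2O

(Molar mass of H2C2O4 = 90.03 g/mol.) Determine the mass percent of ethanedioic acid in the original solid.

81.71 %

n(NaOH) per titration = 0.02686 × 0.1104 = 2.965 × 10^-3 mol
From the 1:2 ratio, n(H2C2O4) in each aliquot = 1/2 × 2.965 × 10^-3 = 1.483 × 10^-3 mol
n(H2C2O4) in the whole flask = 1.483 × 10^-3 × 100.0/20.00 = 7.413 × 10^-3 mol
mass of H2C2O4 = 7.413 × 10^-3 × 90.03 = 0.6674 g
% H2C2O4 = 0.6674 / 0.8168 × 100 = 81.71 %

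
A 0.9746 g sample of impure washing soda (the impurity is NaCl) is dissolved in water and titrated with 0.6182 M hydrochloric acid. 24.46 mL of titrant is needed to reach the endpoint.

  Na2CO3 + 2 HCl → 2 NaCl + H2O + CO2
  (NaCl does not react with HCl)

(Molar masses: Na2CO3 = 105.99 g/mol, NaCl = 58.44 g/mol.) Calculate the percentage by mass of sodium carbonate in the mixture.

n(HCl) = 0.02446 × 0.6182 = 0.01512 mol
Let x = n(Na2CO3), y = n(NaCl).
Titrant: 2x = 0.01512;  mass: 105.99x + 58.44y = 0.9746
Solving, x = 7.561 × 10^-3 mol, y = 2.965 × 10^-3 mol
mass of Na2CO3 = 7.561 × 10^-3 × 105.99 = 0.8013 g
% Na2CO3 = 0.8013 / 0.9746 × 100 = 82.22 %

82.22 %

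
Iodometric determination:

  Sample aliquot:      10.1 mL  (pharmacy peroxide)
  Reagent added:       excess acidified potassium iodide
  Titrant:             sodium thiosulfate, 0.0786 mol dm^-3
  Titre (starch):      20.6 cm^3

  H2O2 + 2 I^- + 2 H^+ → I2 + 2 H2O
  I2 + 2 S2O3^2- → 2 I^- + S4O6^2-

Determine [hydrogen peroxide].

0.0802 mol/L

n(S2O3^2-) = 0.0206 × 0.0786 = 1.62 × 10^-3 mol
n(I2) = n(S2O3^2-)/2 = 8.10 × 10^-4 mol
n(H2O2) in the aliquot = 8.10 × 10^-4 mol (1:1 ratio)
[H2O2] = 8.10 × 10^-4 / 0.0101 = 0.0802 mol/L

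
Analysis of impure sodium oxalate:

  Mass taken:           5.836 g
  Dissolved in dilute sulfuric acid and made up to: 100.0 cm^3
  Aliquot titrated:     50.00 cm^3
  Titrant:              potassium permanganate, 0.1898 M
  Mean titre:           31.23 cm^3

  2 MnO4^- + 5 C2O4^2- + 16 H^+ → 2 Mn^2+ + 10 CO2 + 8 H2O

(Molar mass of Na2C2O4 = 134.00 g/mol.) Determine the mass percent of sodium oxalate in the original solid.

n(KMnO4) per titration = 0.03123 × 0.1898 = 5.927 × 10^-3 mol
From the 5:2 ratio, n(Na2C2O4) in each aliquot = 5/2 × 5.927 × 10^-3 = 0.01482 mol
n(Na2C2O4) in the whole flask = 0.01482 × 100.0/50.00 = 0.02964 mol
mass of Na2C2O4 = 0.02964 × 134.00 = 3.971 g
% Na2C2O4 = 3.971 / 5.836 × 100 = 68.05 %

68.05 %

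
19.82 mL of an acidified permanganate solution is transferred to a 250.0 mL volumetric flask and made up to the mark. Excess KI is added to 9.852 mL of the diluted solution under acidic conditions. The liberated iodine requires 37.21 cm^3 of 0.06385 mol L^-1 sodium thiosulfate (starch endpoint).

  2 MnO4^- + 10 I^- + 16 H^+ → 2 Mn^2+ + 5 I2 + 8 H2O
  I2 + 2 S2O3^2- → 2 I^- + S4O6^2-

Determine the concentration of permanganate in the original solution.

n(S2O3^2-) = 0.03721 × 0.06385 = 2.376 × 10^-3 mol
n(I2) = n(S2O3^2-)/2 = 1.188 × 10^-3 mol
From the 2:5 ratio, n(MnO4^-) in the aliquot = 2/5 × 1.188 × 10^-3 = 4.752 × 10^-4 mol
[MnO4^-]_dilute = 4.752 × 10^-4 / 0.009852 = 0.04823 mol/L
[MnO4^-]_original = 0.04823 × 250.0/19.82 = 0.6084 mol/L

0.6084 mol/L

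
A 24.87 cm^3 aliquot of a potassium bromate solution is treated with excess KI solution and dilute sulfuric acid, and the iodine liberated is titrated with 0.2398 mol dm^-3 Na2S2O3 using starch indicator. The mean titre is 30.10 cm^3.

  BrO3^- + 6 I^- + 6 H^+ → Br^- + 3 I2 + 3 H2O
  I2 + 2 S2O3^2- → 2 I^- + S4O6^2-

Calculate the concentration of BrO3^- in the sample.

0.04837 mol/L

n(S2O3^2-) = 0.03010 × 0.2398 = 7.218 × 10^-3 mol
n(I2) = n(S2O3^2-)/2 = 3.609 × 10^-3 mol
From the 1:3 ratio, n(BrO3^-) in the aliquot = 1/3 × 3.609 × 10^-3 = 1.203 × 10^-3 mol
[BrO3^-] = 1.203 × 10^-3 / 0.02487 = 0.04837 mol/L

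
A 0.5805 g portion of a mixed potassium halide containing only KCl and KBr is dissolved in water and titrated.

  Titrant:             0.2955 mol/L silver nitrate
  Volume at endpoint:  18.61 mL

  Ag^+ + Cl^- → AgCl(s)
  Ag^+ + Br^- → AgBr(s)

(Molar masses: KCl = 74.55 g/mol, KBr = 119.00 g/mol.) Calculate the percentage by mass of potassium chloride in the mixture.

21.35 %

n(AgNO3) = 0.01861 × 0.2955 = 5.499 × 10^-3 mol
Let x = n(KCl), y = n(KBr).
Titrant: 1x + 1y = 5.499 × 10^-3;  mass: 74.55x + 119.00y = 0.5805
Solving, x = 1.663 × 10^-3 mol, y = 3.836 × 10^-3 mol
mass of KCl = 1.663 × 10^-3 × 74.55 = 0.1240 g
% KCl = 0.1240 / 0.5805 × 100 = 21.35 %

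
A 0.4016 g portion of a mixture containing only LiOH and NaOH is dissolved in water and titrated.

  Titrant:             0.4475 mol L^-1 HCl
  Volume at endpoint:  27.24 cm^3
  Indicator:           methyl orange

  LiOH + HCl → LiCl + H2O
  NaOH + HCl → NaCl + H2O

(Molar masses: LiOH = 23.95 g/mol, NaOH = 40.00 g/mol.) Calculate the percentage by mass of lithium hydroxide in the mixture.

n(HCl) = 0.02724 × 0.4475 = 0.01219 mol
Let x = n(LiOH), y = n(NaOH).
Titrant: 1x + 1y = 0.01219;  mass: 23.95x + 40.00y = 0.4016
Solving, x = 5.358 × 10^-3 mol, y = 6.832 × 10^-3 mol
mass of LiOH = 5.358 × 10^-3 × 23.95 = 0.1283 g
% LiOH = 0.1283 / 0.4016 × 100 = 31.95 %

31.95 %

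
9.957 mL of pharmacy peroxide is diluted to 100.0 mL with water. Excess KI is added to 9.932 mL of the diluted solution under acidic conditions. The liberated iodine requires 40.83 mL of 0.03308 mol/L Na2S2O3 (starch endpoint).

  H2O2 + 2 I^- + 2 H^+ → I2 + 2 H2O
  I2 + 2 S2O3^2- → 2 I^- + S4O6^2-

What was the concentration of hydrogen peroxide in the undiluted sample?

0.6829 mol/L

n(S2O3^2-) = 0.04083 × 0.03308 = 1.351 × 10^-3 mol
n(I2) = n(S2O3^2-)/2 = 6.753 × 10^-4 mol
n(H2O2) in the aliquot = 6.753 × 10^-4 mol (1:1 ratio)
[H2O2]_dilute = 6.753 × 10^-4 / 0.009932 = 0.06800 mol/L
[H2O2]_original = 0.06800 × 100.0/9.957 = 0.6829 mol/L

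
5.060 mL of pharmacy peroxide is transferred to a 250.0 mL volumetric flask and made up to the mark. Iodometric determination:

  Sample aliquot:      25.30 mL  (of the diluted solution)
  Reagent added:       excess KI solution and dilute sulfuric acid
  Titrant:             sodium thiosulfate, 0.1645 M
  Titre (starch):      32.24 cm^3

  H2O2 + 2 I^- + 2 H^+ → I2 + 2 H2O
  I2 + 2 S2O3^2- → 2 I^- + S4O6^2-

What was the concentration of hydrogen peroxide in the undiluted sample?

5.178 M

n(S2O3^2-) = 0.03224 × 0.1645 = 5.303 × 10^-3 mol
n(I2) = n(S2O3^2-)/2 = 2.652 × 10^-3 mol
n(H2O2) in the aliquot = 2.652 × 10^-3 mol (1:1 ratio)
[H2O2]_dilute = 2.652 × 10^-3 / 0.02530 = 0.1048 mol/L
[H2O2]_original = 0.1048 × 250.0/5.060 = 5.178 mol/L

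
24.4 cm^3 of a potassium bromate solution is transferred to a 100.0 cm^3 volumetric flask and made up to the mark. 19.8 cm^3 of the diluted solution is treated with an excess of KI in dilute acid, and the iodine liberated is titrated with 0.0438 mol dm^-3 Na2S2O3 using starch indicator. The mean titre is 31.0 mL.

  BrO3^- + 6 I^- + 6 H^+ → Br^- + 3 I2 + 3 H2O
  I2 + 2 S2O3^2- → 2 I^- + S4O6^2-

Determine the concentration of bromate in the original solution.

0.0468 mol/L

n(S2O3^2-) = 0.0310 × 0.0438 = 1.36 × 10^-3 mol
n(I2) = n(S2O3^2-)/2 = 6.79 × 10^-4 mol
From the 1:3 ratio, n(BrO3^-) in the aliquot = 1/3 × 6.79 × 10^-4 = 2.26 × 10^-4 mol
[BrO3^-]_dilute = 2.26 × 10^-4 / 0.0198 = 0.0114 mol/L
[BrO3^-]_original = 0.0114 × 100.0/24.4 = 0.0468 mol/L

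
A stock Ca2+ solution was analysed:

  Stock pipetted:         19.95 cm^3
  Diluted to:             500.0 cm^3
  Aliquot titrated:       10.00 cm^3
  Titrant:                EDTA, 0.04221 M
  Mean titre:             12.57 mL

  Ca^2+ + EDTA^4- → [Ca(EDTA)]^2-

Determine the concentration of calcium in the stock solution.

n(EDTA) = 0.01257 × 0.04221 = 5.306 × 10^-4 mol
n(Ca2+) in the aliquot = 5.306 × 10^-4 mol (1:1 ratio)
[Ca2+]_dilute = 5.306 × 10^-4 / 0.01000 = 0.05306 mol/L
Dilution factor = 500.0 / 19.95 = 25.06
[Ca2+]_stock = 0.05306 × 25.06 = 1.330 mol/L

1.330 M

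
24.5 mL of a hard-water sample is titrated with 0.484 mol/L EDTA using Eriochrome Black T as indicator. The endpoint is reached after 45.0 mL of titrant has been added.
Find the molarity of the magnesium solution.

Mg^2+ + EDTA^4- → [Mg(EDTA)]^2-
n(EDTA) = 0.0450 L × 0.484 mol/L = 0.0218 mol
n(Mg2+) = 0.0218 mol (1:1 mole ratio)
[Mg2+] = 0.0218 mol / 0.0245 L = 0.889 mol/L

0.889 mol/L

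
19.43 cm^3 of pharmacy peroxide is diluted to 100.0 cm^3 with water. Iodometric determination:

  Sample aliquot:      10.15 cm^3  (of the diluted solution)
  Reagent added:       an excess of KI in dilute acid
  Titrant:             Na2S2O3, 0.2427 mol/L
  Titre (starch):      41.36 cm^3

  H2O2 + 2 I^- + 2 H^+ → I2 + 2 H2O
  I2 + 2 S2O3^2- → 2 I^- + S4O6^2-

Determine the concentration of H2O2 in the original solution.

2.545 mol/L

n(S2O3^2-) = 0.04136 × 0.2427 = 0.01004 mol
n(I2) = n(S2O3^2-)/2 = 5.019 × 10^-3 mol
n(H2O2) in the aliquot = 5.019 × 10^-3 mol (1:1 ratio)
[H2O2]_dilute = 5.019 × 10^-3 / 0.01015 = 0.4945 mol/L
[H2O2]_original = 0.4945 × 100.0/19.43 = 2.545 mol/L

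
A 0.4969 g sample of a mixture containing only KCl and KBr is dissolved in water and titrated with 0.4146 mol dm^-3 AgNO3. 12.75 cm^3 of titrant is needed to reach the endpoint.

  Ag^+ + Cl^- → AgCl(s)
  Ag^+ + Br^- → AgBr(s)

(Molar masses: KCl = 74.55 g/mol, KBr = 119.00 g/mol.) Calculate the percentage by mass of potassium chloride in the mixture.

44.60 %

n(AgNO3) = 0.01275 × 0.4146 = 5.286 × 10^-3 mol
Let x = n(KCl), y = n(KBr).
Titrant: 1x + 1y = 5.286 × 10^-3;  mass: 74.55x + 119.00y = 0.4969
Solving, x = 2.973 × 10^-3 mol, y = 2.313 × 10^-3 mol
mass of KCl = 2.973 × 10^-3 × 74.55 = 0.2216 g
% KCl = 0.2216 / 0.4969 × 100 = 44.60 %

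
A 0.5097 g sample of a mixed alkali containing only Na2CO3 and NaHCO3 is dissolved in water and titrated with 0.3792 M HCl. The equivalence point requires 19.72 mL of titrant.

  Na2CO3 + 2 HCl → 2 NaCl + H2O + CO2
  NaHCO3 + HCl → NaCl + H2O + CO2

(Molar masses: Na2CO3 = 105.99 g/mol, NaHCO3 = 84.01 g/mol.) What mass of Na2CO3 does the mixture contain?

0.2025 g

n(HCl) = 0.01972 × 0.3792 = 7.478 × 10^-3 mol
Let x = n(Na2CO3), y = n(NaHCO3).
Titrant: 2x + 1y = 7.478 × 10^-3;  mass: 105.99x + 84.01y = 0.5097
Solving, x = 1.911 × 10^-3 mol, y = 3.657 × 10^-3 mol
mass of Na2CO3 = 1.911 × 10^-3 × 105.99 = 0.2025 g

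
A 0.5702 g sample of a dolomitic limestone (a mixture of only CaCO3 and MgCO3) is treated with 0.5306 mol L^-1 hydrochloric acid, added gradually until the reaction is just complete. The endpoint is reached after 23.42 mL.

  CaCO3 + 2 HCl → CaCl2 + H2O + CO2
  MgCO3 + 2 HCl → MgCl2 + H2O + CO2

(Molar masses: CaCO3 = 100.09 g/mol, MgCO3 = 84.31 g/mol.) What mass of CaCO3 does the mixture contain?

0.2940 g

n(HCl) = 0.02342 × 0.5306 = 0.01243 mol
Let x = n(CaCO3), y = n(MgCO3).
Titrant: 2x + 2y = 0.01243;  mass: 100.09x + 84.31y = 0.5702
Solving, x = 2.938 × 10^-3 mol, y = 3.276 × 10^-3 mol
mass of CaCO3 = 2.938 × 10^-3 × 100.09 = 0.2940 g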